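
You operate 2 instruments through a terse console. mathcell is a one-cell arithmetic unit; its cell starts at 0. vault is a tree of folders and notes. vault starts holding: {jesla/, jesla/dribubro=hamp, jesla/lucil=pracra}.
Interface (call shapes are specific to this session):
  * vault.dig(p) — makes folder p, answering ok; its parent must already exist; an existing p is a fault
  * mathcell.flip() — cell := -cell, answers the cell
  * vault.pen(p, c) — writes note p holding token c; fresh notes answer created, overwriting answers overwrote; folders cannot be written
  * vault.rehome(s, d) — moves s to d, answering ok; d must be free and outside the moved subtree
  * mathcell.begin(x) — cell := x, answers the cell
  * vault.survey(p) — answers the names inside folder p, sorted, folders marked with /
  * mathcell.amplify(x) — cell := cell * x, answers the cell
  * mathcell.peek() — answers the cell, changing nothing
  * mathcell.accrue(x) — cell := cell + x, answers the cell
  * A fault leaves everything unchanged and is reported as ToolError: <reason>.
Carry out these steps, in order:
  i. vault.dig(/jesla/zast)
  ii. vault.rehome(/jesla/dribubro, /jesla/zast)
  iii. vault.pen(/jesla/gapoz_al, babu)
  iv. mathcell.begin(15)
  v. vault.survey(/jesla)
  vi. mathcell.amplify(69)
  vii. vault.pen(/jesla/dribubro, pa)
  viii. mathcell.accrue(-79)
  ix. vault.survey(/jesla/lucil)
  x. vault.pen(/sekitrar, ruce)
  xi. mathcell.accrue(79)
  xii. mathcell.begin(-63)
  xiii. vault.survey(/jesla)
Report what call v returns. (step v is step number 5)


Invoking vault.dig passing /jesla/zast, and see ok.
Calling vault.rehome passing /jesla/dribubro, /jesla/zast, and observe ToolError: exists.
Now I run vault.pen passing /jesla/gapoz_al, babu, and see created.
Then mathcell.begin passing 15, which returns 15.
I call vault.survey passing /jesla, and observe [dribubro, gapoz_al, lucil, zast/].
Now I run mathcell.amplify passing 69, → 1035.
Invoking vault.pen passing /jesla/dribubro, pa, and get overwrote.
Calling mathcell.accrue passing -79, and see 956.
Now I run vault.survey passing /jesla/lucil, yielding ToolError: not a directory.
Then vault.pen passing /sekitrar, ruce, and see created.
I run mathcell.accrue passing 79, — result: 1035.
Next I call mathcell.begin passing -63, and see -63.
Invoking vault.survey passing /jesla, → [dribubro, gapoz_al, lucil, zast/].

Answer: [dribubro, gapoz_al, lucil, zast/]


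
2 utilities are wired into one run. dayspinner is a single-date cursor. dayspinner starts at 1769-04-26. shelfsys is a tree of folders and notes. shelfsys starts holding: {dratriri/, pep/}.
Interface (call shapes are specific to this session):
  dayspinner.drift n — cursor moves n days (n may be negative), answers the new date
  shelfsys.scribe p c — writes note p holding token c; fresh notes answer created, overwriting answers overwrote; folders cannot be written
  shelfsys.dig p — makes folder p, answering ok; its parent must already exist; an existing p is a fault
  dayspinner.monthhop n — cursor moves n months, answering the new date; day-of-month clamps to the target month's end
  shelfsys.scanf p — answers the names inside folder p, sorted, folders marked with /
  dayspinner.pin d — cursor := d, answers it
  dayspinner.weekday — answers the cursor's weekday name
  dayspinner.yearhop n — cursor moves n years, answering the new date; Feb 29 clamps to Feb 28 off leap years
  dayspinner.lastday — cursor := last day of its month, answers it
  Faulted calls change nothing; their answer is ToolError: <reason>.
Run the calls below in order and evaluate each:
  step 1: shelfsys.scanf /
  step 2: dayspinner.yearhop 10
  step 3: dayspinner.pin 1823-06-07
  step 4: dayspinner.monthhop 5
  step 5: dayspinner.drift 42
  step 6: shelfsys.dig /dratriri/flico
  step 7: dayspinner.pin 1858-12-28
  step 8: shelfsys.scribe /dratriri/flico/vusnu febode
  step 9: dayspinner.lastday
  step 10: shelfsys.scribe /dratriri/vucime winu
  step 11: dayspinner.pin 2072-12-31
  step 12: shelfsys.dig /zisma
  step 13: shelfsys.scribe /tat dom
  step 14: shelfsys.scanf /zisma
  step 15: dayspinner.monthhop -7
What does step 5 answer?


! 1. shelfsys.scanf(p→/) => [dratriri/, pep/]
! 2. dayspinner.yearhop(n→10) => 1779-04-26
! 3. dayspinner.pin(d→1823-06-07) => 1823-06-07
! 4. dayspinner.monthhop(n→5) => 1823-11-07
! 5. dayspinner.drift(n→42) => 1823-12-19
! 6. shelfsys.dig(p→/dratriri/flico) => ok
! 7. dayspinner.pin(d→1858-12-28) => 1858-12-28
! 8. shelfsys.scribe(p→/dratriri/flico/vusnu, c→febode) => created
! 9. dayspinner.lastday() => 1858-12-31
! 10. shelfsys.scribe(p→/dratriri/vucime, c→winu) => created
! 11. dayspinner.pin(d→2072-12-31) => 2072-12-31
! 12. shelfsys.dig(p→/zisma) => ok
! 13. shelfsys.scribe(p→/tat, c→dom) => created
! 14. shelfsys.scanf(p→/zisma) => []
! 15. dayspinner.monthhop(n→-7) => 2072-05-31

Answer: 1823-12-19


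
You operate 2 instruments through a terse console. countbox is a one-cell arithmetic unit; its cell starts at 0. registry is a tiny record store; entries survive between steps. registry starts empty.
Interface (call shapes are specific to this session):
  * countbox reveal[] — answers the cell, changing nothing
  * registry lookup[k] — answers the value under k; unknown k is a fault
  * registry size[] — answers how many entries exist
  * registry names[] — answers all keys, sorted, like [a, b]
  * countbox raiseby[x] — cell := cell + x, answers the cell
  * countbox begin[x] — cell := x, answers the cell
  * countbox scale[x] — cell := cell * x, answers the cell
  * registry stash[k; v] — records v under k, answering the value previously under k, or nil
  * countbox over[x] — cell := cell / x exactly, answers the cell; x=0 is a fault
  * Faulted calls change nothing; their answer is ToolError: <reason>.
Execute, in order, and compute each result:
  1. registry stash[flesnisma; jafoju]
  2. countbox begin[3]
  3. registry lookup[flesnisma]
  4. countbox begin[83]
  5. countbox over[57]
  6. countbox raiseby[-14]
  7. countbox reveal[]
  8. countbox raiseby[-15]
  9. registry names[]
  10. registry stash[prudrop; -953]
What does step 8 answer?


Answer: -1570/57

Derivation:
Then registry stash(k='flesnisma', v='jafoju'), — result: nil.
I invoke countbox begin(x='3'), yielding 3.
I invoke registry lookup(k='flesnisma'), giving jafoju.
Next I call countbox begin(x='83'), and get 83.
Calling countbox over(x='57'), yielding 83/57.
I run countbox raiseby(x='-14'), giving -715/57.
I use countbox reveal(), which returns -715/57.
I run countbox raiseby(x='-15'), giving -1570/57.
Using registry names, which returns [flesnisma].
I invoke registry stash(k='prudrop', v='-953'), yielding nil.


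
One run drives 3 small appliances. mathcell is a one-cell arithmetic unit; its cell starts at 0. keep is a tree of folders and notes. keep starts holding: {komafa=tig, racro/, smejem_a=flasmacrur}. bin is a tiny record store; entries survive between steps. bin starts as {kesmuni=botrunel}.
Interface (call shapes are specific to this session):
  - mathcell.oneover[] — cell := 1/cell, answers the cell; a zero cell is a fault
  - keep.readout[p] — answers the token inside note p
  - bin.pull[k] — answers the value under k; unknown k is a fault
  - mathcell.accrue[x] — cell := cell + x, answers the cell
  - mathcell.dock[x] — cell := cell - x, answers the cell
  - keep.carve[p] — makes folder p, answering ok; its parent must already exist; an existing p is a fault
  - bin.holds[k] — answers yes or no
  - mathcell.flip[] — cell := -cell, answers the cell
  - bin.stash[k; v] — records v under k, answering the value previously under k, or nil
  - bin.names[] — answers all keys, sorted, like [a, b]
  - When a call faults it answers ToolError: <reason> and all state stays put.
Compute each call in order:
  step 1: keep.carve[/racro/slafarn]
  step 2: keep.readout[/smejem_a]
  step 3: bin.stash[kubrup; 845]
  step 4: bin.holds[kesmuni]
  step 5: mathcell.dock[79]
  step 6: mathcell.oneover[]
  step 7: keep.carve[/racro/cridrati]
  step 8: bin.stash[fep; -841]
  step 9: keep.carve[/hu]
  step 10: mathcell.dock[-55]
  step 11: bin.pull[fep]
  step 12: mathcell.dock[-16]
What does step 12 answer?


Answer: 5608/79

Derivation:
→ keep.carve(p=/racro/slafarn)
← ok
→ keep.readout(p=/smejem_a)
← flasmacrur
→ bin.stash(k=kubrup, v=845)
← nil
→ bin.holds(k=kesmuni)
← yes
→ mathcell.dock(x=79)
← -79
→ mathcell.oneover()
← -1/79
→ keep.carve(p=/racro/cridrati)
← ok
→ bin.stash(k=fep, v=-841)
← nil
→ keep.carve(p=/hu)
← ok
→ mathcell.dock(x=-55)
← 4344/79
→ bin.pull(k=fep)
← -841
→ mathcell.dock(x=-16)
← 5608/79


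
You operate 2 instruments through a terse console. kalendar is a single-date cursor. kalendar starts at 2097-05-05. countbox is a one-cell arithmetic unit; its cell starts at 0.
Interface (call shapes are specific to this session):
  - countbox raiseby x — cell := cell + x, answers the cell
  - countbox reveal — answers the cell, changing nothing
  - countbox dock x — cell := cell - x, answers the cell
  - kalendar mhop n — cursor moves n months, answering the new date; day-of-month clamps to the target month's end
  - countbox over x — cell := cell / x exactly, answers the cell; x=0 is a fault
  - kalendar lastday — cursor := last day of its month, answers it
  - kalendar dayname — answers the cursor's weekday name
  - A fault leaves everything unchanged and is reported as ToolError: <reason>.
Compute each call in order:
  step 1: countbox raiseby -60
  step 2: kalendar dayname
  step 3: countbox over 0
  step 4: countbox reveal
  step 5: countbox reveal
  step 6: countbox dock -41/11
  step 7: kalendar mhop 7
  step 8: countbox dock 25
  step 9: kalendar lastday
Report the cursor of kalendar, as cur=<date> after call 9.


I try countbox raiseby using x→-60, which returns -60.
Next I call kalendar dayname, → Sunday.
Now I run countbox over using x→0, — result: ToolError: division by zero.
Next I call countbox reveal(), and get -60.
Then countbox reveal(), giving -60.
I run countbox dock using x→-41/11, and see -619/11.
Now I run kalendar mhop using n→7, giving 2097-12-05.
I use countbox dock using x→25: -894/11.
Now I run kalendar lastday, giving 2097-12-31.

Answer: cur=2097-12-31


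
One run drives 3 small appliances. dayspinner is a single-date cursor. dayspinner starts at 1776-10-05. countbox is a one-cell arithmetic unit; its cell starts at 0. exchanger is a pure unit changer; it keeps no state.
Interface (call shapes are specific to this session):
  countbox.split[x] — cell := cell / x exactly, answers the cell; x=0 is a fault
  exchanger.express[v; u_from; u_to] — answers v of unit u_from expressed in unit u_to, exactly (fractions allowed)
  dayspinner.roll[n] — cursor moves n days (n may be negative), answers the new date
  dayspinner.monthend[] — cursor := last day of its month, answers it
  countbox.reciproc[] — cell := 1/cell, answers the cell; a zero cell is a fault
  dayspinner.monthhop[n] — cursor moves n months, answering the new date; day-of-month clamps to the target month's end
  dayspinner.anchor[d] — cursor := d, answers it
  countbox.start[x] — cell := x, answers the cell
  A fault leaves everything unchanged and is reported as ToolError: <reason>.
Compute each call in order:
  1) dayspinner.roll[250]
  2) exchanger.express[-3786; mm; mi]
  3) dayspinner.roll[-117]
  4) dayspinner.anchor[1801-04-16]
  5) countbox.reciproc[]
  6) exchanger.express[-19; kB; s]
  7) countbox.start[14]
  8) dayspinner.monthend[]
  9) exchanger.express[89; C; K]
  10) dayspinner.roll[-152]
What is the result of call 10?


// roll(n→250) => 1777-06-12
// express(v→-3786, u_from→mm, u_to→mi) => -631/268224
// roll(n→-117) => 1777-02-15
// anchor(d→1801-04-16) => 1801-04-16
// reciproc() => ToolError: reciprocal of zero
// express(v→-19, u_from→kB, u_to→s) => ToolError: incompatible units
// start(x→14) => 14
// monthend() => 1801-04-30
// express(v→89, u_from→C, u_to→K) => 7243/20
// roll(n→-152) => 1800-11-29

Answer: 1800-11-29


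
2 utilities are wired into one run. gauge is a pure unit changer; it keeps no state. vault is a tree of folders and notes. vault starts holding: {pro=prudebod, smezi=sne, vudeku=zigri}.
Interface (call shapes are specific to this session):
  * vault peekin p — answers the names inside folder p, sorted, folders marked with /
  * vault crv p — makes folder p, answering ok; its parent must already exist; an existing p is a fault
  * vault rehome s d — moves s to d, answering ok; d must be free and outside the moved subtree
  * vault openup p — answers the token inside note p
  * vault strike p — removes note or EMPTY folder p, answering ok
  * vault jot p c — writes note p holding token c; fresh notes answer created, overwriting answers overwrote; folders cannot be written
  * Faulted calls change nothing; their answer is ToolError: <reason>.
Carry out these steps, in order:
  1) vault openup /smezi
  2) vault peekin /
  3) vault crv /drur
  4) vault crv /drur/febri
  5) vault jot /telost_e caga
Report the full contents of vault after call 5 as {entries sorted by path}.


Answer: {drur/, drur/febri/, pro=prudebod, smezi=sne, telost_e=caga, vudeku=zigri}

Derivation:
> vault openup p→/smezi
:: sne
> vault peekin p→/
:: [pro, smezi, vudeku]
> vault crv p→/drur
:: ok
> vault crv p→/drur/febri
:: ok
> vault jot p→/telost_e c→caga
:: created


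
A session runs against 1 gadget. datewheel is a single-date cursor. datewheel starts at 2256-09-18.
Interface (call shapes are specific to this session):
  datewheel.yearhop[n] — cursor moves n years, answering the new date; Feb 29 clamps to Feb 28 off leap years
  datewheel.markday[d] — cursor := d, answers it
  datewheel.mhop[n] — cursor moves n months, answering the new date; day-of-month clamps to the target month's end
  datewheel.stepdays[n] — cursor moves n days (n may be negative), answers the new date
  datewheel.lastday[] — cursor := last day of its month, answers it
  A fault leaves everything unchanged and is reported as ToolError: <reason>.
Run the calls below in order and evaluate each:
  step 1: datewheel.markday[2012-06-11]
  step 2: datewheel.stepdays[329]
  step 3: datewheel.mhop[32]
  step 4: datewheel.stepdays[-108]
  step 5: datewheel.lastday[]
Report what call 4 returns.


Answer: 2015-09-20

Derivation:
$ markday 2012-06-11
[out] 2012-06-11
$ stepdays 329
[out] 2013-05-06
$ mhop 32
[out] 2016-01-06
$ stepdays -108
[out] 2015-09-20
$ lastday
[out] 2015-09-30


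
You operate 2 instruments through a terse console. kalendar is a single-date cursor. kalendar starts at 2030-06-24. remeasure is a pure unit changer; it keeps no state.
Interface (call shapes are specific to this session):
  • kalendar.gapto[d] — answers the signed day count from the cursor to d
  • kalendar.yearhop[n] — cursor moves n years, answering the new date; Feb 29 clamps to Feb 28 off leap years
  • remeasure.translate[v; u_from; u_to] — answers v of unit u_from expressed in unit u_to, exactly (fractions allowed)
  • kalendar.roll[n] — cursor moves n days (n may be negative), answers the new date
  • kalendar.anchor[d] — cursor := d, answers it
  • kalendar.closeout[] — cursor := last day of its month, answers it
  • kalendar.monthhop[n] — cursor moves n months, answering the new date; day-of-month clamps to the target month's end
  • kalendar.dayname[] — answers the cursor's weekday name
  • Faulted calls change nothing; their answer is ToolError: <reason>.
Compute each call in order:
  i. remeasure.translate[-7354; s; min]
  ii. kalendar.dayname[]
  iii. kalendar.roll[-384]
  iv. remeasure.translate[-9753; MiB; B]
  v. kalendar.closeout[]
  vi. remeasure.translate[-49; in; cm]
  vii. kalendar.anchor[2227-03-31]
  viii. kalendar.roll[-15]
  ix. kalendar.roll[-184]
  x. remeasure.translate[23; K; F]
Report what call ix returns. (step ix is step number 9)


Answer: 2226-09-13

Derivation:
[in] remeasure.translate v→-7354 u_from→s u_to→min
= -3677/30
[in] kalendar.dayname
= Monday
[in] kalendar.roll n→-384
= 2029-06-05
[in] remeasure.translate v→-9753 u_from→MiB u_to→B
= -10226761728
[in] kalendar.closeout
= 2029-06-30
[in] remeasure.translate v→-49 u_from→in u_to→cm
= -6223/50
[in] kalendar.anchor d→2227-03-31
= 2227-03-31
[in] kalendar.roll n→-15
= 2227-03-16
[in] kalendar.roll n→-184
= 2226-09-13
[in] remeasure.translate v→23 u_from→K u_to→F
= -41827/100


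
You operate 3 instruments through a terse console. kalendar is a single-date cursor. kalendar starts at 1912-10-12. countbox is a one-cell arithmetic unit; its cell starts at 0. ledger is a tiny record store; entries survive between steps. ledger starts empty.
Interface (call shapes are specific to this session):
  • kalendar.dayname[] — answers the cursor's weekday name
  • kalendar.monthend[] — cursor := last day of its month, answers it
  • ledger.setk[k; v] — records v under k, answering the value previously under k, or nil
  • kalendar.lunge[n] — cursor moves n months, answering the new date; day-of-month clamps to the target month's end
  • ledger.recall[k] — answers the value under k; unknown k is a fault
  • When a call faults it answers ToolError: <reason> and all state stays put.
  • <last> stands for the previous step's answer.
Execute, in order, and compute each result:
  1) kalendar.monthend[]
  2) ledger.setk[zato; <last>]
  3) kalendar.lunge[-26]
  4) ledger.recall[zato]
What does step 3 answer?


Answer: 1910-08-31

Derivation:
==> kalendar.monthend()
<== 1912-10-31
==> ledger.setk(k: zato, v: <last>)
<== nil
==> kalendar.lunge(n: -26)
<== 1910-08-31
==> ledger.recall(k: zato)
<== 1912-10-31


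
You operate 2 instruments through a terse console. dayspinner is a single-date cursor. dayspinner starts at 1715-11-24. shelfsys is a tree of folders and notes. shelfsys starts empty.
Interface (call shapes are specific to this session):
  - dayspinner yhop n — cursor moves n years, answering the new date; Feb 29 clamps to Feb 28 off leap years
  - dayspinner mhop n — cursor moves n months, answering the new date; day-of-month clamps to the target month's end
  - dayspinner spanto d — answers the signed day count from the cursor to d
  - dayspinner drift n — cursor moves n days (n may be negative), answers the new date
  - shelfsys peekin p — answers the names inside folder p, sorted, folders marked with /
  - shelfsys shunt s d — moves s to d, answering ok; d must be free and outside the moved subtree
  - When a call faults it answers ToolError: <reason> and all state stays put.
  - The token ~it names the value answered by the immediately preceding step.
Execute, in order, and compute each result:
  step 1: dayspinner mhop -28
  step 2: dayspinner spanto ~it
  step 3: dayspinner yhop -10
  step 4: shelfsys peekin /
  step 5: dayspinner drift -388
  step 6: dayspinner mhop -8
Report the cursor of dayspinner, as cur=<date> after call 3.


Answer: cur=1703-07-24

Derivation:
Step: dayspinner mhop[n: -28]
Result: 1713-07-24
Step: dayspinner spanto[d: ~it]
Result: 0
Step: dayspinner yhop[n: -10]
Result: 1703-07-24
Step: shelfsys peekin[p: /]
Result: []
Step: dayspinner drift[n: -388]
Result: 1702-07-01
Step: dayspinner mhop[n: -8]
Result: 1701-11-01


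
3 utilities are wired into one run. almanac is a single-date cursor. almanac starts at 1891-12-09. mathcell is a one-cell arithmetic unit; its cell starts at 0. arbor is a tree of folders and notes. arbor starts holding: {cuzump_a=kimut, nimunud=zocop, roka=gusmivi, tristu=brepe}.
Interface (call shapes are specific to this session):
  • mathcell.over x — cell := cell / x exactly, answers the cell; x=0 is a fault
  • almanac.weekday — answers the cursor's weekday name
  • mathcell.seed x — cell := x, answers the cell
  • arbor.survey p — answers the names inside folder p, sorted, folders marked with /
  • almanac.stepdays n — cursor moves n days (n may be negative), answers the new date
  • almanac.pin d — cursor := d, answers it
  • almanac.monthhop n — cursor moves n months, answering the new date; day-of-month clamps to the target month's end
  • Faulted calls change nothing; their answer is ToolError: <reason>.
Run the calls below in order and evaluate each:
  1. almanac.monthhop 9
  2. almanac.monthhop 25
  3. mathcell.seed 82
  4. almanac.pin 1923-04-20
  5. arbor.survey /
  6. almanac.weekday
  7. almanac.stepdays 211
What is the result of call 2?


[in] monthhop n=9
= 1892-09-09
[in] monthhop n=25
= 1894-10-09
[in] seed x=82
= 82
[in] pin d=1923-04-20
= 1923-04-20
[in] survey p=/
= [cuzump_a, nimunud, roka, tristu]
[in] weekday
= Friday
[in] stepdays n=211
= 1923-11-17

Answer: 1894-10-09


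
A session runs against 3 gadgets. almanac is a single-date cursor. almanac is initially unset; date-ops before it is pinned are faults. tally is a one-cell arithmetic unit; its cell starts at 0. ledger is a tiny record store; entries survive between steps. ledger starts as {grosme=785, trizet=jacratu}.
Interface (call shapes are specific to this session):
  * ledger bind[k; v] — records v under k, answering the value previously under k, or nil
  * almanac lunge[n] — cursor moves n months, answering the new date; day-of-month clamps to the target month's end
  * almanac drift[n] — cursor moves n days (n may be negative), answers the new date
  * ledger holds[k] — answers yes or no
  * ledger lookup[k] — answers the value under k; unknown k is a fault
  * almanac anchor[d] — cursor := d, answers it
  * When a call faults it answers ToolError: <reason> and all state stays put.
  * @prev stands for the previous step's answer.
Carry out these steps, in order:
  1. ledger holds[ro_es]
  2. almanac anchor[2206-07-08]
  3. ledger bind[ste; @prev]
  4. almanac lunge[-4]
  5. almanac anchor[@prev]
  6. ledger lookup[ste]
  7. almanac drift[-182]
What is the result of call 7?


Answer: 2205-09-07

Derivation:
# ledger holds(ro_es) -> no
# almanac anchor(2206-07-08) -> 2206-07-08
# ledger bind(ste, @prev) -> nil
# almanac lunge(-4) -> 2206-03-08
# almanac anchor(@prev) -> 2206-03-08
# ledger lookup(ste) -> 2206-07-08
# almanac drift(-182) -> 2205-09-07


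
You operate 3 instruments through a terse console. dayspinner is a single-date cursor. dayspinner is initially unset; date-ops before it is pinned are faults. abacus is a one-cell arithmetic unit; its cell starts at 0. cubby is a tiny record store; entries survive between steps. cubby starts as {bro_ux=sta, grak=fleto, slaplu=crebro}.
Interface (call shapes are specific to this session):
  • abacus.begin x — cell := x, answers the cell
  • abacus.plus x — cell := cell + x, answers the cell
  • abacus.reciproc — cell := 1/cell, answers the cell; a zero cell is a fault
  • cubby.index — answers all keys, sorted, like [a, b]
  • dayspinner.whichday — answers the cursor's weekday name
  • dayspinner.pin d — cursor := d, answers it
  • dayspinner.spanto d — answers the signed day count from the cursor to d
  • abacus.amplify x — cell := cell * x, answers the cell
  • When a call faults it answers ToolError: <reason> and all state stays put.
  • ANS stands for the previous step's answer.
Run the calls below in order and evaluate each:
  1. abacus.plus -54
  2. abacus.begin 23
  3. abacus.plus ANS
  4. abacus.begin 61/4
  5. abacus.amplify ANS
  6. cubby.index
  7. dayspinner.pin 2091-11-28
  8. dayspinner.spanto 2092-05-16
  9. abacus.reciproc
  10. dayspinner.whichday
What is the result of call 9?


> abacus.plus x: -54
= -54
> abacus.begin x: 23
= 23
> abacus.plus x: ANS
= 46
> abacus.begin x: 61/4
= 61/4
> abacus.amplify x: ANS
= 3721/16
> cubby.index
= [bro_ux, grak, slaplu]
> dayspinner.pin d: 2091-11-28
= 2091-11-28
> dayspinner.spanto d: 2092-05-16
= 170
> abacus.reciproc
= 16/3721
> dayspinner.whichday
= Wednesday

Answer: 16/3721


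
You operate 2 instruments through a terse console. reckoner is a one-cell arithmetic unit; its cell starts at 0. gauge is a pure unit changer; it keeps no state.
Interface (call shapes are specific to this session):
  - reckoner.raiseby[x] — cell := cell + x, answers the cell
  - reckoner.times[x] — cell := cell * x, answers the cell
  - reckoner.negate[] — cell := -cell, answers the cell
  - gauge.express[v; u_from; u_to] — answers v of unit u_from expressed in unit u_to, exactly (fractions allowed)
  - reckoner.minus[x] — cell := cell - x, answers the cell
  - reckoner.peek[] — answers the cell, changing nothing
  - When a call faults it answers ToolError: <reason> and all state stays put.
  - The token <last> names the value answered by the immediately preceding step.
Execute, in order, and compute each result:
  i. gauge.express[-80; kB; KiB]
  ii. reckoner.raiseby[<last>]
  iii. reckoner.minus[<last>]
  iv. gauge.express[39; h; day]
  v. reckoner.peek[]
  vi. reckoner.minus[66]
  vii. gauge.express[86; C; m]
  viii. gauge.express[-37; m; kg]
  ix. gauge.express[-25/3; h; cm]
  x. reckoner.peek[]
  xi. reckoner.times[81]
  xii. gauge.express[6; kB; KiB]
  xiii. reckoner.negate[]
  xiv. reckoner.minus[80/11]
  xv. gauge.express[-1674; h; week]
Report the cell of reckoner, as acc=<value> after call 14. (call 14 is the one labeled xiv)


;; 1. gauge.express(v=-80, u_from=kB, u_to=KiB) : -625/8
;; 2. reckoner.raiseby(x=<last>) : -625/8
;; 3. reckoner.minus(x=<last>) : 0
;; 4. gauge.express(v=39, u_from=h, u_to=day) : 13/8
;; 5. reckoner.peek() : 0
;; 6. reckoner.minus(x=66) : -66
;; 7. gauge.express(v=86, u_from=C, u_to=m) : ToolError: incompatible units
;; 8. gauge.express(v=-37, u_from=m, u_to=kg) : ToolError: incompatible units
;; 9. gauge.express(v=-25/3, u_from=h, u_to=cm) : ToolError: incompatible units
;; 10. reckoner.peek() : -66
;; 11. reckoner.times(x=81) : -5346
;; 12. gauge.express(v=6, u_from=kB, u_to=KiB) : 375/64
;; 13. reckoner.negate() : 5346
;; 14. reckoner.minus(x=80/11) : 58726/11
;; 15. gauge.express(v=-1674, u_from=h, u_to=week) : -279/28

Answer: acc=58726/11


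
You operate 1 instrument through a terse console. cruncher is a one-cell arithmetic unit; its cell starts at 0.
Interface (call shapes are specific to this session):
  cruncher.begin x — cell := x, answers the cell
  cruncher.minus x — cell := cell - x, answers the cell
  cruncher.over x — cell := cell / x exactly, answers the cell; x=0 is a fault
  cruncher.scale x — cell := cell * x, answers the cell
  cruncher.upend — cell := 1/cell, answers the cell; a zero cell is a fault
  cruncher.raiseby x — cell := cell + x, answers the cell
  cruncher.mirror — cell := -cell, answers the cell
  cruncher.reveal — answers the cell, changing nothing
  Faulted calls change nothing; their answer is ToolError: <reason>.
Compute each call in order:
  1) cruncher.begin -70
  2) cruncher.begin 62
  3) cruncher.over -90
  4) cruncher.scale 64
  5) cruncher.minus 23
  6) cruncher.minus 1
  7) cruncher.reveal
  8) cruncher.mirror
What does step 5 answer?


>> begin(x: -70)
<< -70
>> begin(x: 62)
<< 62
>> over(x: -90)
<< -31/45
>> scale(x: 64)
<< -1984/45
>> minus(x: 23)
<< -3019/45
>> minus(x: 1)
<< -3064/45
>> reveal()
<< -3064/45
>> mirror()
<< 3064/45

Answer: -3019/45


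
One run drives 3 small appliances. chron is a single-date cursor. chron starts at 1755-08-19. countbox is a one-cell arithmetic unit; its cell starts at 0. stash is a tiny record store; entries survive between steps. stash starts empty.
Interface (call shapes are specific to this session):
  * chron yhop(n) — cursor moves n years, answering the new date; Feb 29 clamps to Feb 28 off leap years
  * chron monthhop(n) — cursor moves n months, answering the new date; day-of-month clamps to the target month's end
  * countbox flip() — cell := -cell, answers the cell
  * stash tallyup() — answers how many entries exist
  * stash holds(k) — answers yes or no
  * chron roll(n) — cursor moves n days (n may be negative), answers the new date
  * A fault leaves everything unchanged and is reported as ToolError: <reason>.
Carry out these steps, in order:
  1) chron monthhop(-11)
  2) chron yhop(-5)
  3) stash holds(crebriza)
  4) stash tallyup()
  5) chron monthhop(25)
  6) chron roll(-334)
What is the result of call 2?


Step: chron monthhop[n→-11]
Result: 1754-09-19
Step: chron yhop[n→-5]
Result: 1749-09-19
Step: stash holds[k→crebriza]
Result: no
Step: stash tallyup[]
Result: 0
Step: chron monthhop[n→25]
Result: 1751-10-19
Step: chron roll[n→-334]
Result: 1750-11-19

Answer: 1749-09-19


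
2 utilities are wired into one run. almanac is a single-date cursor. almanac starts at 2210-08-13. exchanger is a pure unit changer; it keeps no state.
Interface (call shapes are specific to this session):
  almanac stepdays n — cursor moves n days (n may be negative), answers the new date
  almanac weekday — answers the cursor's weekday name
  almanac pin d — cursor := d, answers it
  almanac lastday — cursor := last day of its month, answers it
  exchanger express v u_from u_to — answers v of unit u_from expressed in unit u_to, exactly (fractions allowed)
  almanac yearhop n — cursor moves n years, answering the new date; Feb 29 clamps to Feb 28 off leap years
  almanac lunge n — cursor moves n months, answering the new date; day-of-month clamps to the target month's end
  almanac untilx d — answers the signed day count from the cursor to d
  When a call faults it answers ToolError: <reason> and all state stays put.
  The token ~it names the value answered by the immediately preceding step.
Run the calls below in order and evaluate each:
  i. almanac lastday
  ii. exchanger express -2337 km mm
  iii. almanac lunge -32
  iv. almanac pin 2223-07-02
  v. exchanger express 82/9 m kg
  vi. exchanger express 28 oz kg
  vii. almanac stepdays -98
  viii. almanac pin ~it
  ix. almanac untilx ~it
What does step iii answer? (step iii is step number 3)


-- almanac lastday() ~> 2210-08-31
-- exchanger express(v: -2337, u_from: km, u_to: mm) ~> -2337000000
-- almanac lunge(n: -32) ~> 2207-12-31
-- almanac pin(d: 2223-07-02) ~> 2223-07-02
-- exchanger express(v: 82/9, u_from: m, u_to: kg) ~> ToolError: incompatible units
-- exchanger express(v: 28, u_from: oz, u_to: kg) ~> 317514659/400000000
-- almanac stepdays(n: -98) ~> 2223-03-26
-- almanac pin(d: ~it) ~> 2223-03-26
-- almanac untilx(d: ~it) ~> 0

Answer: 2207-12-31


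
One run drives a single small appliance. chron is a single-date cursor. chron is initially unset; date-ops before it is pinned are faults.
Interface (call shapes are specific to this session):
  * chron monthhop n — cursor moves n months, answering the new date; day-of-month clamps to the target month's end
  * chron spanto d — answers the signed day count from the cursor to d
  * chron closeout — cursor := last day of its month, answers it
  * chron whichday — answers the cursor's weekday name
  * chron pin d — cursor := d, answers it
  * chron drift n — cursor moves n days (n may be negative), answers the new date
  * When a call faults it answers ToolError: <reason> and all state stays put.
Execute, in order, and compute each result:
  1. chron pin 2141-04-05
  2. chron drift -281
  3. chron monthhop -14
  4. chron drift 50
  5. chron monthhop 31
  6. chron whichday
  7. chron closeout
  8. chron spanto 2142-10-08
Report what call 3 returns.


# chron pin(d='2141-04-05') => 2141-04-05
# chron drift(n='-281') => 2140-06-28
# chron monthhop(n='-14') => 2139-04-28
# chron drift(n='50') => 2139-06-17
# chron monthhop(n='31') => 2142-01-17
# chron whichday() => Wednesday
# chron closeout() => 2142-01-31
# chron spanto(d='2142-10-08') => 250

Answer: 2139-04-28


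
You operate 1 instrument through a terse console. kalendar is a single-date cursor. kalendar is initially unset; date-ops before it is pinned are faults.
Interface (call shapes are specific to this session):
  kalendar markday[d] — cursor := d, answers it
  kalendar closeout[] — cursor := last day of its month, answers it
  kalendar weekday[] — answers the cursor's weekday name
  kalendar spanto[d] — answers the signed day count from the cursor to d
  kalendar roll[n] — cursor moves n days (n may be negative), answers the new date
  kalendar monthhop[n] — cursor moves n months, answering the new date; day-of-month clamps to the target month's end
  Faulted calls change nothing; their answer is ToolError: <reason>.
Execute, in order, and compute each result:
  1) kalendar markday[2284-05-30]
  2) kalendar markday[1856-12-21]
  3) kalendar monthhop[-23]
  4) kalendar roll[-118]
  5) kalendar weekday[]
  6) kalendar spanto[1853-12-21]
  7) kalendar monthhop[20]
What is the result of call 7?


Answer: 1856-05-25

Derivation:
-> kalendar markday(d='2284-05-30')
<- 2284-05-30
-> kalendar markday(d='1856-12-21')
<- 1856-12-21
-> kalendar monthhop(n='-23')
<- 1855-01-21
-> kalendar roll(n='-118')
<- 1854-09-25
-> kalendar weekday()
<- Monday
-> kalendar spanto(d='1853-12-21')
<- -278
-> kalendar monthhop(n='20')
<- 1856-05-25


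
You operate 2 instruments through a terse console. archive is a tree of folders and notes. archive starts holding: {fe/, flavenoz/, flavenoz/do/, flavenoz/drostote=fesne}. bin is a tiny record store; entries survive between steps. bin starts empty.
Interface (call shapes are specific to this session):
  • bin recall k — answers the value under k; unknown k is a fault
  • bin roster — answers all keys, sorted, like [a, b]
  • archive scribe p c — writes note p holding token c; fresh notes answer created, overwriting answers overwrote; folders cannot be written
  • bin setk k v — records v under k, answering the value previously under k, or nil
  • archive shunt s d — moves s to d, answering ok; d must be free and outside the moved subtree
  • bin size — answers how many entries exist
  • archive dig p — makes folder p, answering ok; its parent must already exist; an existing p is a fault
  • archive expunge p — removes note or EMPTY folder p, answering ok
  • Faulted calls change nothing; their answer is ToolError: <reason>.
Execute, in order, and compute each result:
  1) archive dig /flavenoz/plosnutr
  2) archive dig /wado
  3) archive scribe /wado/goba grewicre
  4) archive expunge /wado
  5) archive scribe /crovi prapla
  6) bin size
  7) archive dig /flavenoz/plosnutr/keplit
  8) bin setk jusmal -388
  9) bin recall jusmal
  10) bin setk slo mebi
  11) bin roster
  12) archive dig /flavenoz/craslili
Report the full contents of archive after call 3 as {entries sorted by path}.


// 1. archive dig(p: /flavenoz/plosnutr) ~> ok
// 2. archive dig(p: /wado) ~> ok
// 3. archive scribe(p: /wado/goba, c: grewicre) ~> created
// 4. archive expunge(p: /wado) ~> ToolError: not empty
// 5. archive scribe(p: /crovi, c: prapla) ~> created
// 6. bin size() ~> 0
// 7. archive dig(p: /flavenoz/plosnutr/keplit) ~> ok
// 8. bin setk(k: jusmal, v: -388) ~> nil
// 9. bin recall(k: jusmal) ~> -388
// 10. bin setk(k: slo, v: mebi) ~> nil
// 11. bin roster() ~> [jusmal, slo]
// 12. archive dig(p: /flavenoz/craslili) ~> ok

Answer: {fe/, flavenoz/, flavenoz/do/, flavenoz/drostote=fesne, flavenoz/plosnutr/, wado/, wado/goba=grewicre}


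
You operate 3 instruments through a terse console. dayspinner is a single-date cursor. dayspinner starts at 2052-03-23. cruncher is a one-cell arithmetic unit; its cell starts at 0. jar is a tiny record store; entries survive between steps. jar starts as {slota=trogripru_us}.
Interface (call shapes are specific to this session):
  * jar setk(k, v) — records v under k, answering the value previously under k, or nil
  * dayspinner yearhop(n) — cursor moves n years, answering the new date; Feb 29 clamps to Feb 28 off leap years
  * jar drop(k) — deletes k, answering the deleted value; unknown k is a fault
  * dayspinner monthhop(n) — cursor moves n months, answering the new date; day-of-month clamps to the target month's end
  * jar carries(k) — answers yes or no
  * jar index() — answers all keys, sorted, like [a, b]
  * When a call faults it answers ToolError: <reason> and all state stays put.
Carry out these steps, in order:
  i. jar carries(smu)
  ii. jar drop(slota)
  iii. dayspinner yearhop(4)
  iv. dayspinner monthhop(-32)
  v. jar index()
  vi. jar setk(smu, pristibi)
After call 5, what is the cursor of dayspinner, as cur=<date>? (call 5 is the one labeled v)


Answer: cur=2053-07-23

Derivation:
Then jar carries passing k→smu, and get no.
I use jar drop passing k→slota: trogripru_us.
Calling dayspinner yearhop passing n→4, which returns 2056-03-23.
Calling dayspinner monthhop passing n→-32, and see 2053-07-23.
I call jar index: [].
Now I run jar setk passing k→smu, v→pristibi, which returns nil.


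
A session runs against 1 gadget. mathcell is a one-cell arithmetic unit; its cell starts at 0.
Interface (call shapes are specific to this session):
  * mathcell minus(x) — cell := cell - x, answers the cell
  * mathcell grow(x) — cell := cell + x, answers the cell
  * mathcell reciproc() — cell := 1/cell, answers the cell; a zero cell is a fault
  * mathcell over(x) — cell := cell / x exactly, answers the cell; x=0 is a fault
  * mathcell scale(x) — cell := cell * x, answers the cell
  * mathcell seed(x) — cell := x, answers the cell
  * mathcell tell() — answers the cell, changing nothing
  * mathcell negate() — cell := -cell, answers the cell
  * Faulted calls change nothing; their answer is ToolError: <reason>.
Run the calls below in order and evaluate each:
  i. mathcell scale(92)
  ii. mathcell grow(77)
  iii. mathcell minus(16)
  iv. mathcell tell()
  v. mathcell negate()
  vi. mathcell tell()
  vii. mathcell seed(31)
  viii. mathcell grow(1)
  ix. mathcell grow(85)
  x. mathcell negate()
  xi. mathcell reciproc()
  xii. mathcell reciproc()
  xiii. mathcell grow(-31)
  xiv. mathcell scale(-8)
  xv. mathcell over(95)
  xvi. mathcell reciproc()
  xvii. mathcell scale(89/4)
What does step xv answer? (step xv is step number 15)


==> mathcell scale(x='92')
<== 0
==> mathcell grow(x='77')
<== 77
==> mathcell minus(x='16')
<== 61
==> mathcell tell()
<== 61
==> mathcell negate()
<== -61
==> mathcell tell()
<== -61
==> mathcell seed(x='31')
<== 31
==> mathcell grow(x='1')
<== 32
==> mathcell grow(x='85')
<== 117
==> mathcell negate()
<== -117
==> mathcell reciproc()
<== -1/117
==> mathcell reciproc()
<== -117
==> mathcell grow(x='-31')
<== -148
==> mathcell scale(x='-8')
<== 1184
==> mathcell over(x='95')
<== 1184/95
==> mathcell reciproc()
<== 95/1184
==> mathcell scale(x='89/4')
<== 8455/4736

Answer: 1184/95


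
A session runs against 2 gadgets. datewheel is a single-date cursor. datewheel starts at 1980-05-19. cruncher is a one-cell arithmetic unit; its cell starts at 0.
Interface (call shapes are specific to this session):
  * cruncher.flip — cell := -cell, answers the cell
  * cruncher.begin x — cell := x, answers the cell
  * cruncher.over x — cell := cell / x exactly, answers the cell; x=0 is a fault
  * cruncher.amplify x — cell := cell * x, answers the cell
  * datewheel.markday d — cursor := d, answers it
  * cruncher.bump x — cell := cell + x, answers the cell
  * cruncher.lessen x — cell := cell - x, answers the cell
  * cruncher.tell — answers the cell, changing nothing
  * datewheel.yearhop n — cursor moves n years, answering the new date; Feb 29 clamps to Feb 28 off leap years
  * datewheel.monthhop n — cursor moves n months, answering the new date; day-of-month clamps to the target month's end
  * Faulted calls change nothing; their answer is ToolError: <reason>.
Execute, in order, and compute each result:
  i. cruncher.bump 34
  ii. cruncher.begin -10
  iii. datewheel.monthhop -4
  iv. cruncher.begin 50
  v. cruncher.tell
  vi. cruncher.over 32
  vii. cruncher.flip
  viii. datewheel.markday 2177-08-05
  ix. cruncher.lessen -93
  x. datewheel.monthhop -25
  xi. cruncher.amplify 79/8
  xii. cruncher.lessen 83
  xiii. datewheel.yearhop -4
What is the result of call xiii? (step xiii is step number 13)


Answer: 2171-07-05

Derivation:
! 1. cruncher.bump(x=34) => 34
! 2. cruncher.begin(x=-10) => -10
! 3. datewheel.monthhop(n=-4) => 1980-01-19
! 4. cruncher.begin(x=50) => 50
! 5. cruncher.tell() => 50
! 6. cruncher.over(x=32) => 25/16
! 7. cruncher.flip() => -25/16
! 8. datewheel.markday(d=2177-08-05) => 2177-08-05
! 9. cruncher.lessen(x=-93) => 1463/16
! 10. datewheel.monthhop(n=-25) => 2175-07-05
! 11. cruncher.amplify(x=79/8) => 115577/128
! 12. cruncher.lessen(x=83) => 104953/128
! 13. datewheel.yearhop(n=-4) => 2171-07-05
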